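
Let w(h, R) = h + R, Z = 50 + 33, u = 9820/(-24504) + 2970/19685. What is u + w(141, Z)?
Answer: 5396419397/24118062 ≈ 223.75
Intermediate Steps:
u = -6026491/24118062 (u = 9820*(-1/24504) + 2970*(1/19685) = -2455/6126 + 594/3937 = -6026491/24118062 ≈ -0.24987)
Z = 83
w(h, R) = R + h
u + w(141, Z) = -6026491/24118062 + (83 + 141) = -6026491/24118062 + 224 = 5396419397/24118062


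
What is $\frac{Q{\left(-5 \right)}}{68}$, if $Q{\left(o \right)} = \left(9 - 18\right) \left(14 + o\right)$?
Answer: $- \frac{81}{68} \approx -1.1912$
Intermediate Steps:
$Q{\left(o \right)} = -126 - 9 o$ ($Q{\left(o \right)} = - 9 \left(14 + o\right) = -126 - 9 o$)
$\frac{Q{\left(-5 \right)}}{68} = \frac{-126 - -45}{68} = \left(-126 + 45\right) \frac{1}{68} = \left(-81\right) \frac{1}{68} = - \frac{81}{68}$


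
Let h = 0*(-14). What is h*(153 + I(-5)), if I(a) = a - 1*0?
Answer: 0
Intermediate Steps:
h = 0
I(a) = a (I(a) = a + 0 = a)
h*(153 + I(-5)) = 0*(153 - 5) = 0*148 = 0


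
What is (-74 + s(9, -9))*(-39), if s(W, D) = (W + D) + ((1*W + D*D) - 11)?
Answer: -195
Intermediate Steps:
s(W, D) = -11 + D + D² + 2*W (s(W, D) = (D + W) + ((W + D²) - 11) = (D + W) + (-11 + W + D²) = -11 + D + D² + 2*W)
(-74 + s(9, -9))*(-39) = (-74 + (-11 - 9 + (-9)² + 2*9))*(-39) = (-74 + (-11 - 9 + 81 + 18))*(-39) = (-74 + 79)*(-39) = 5*(-39) = -195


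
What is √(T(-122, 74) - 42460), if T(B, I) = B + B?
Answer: 4*I*√2669 ≈ 206.65*I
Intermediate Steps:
T(B, I) = 2*B
√(T(-122, 74) - 42460) = √(2*(-122) - 42460) = √(-244 - 42460) = √(-42704) = 4*I*√2669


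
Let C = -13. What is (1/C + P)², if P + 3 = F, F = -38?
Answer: 285156/169 ≈ 1687.3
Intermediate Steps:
P = -41 (P = -3 - 38 = -41)
(1/C + P)² = (1/(-13) - 41)² = (-1/13 - 41)² = (-534/13)² = 285156/169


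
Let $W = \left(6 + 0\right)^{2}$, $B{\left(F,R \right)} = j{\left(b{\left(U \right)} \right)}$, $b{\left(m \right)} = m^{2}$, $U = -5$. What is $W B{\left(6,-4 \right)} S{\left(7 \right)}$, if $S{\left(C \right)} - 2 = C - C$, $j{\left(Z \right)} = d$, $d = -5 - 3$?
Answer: $-576$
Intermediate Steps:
$d = -8$
$j{\left(Z \right)} = -8$
$B{\left(F,R \right)} = -8$
$W = 36$ ($W = 6^{2} = 36$)
$S{\left(C \right)} = 2$ ($S{\left(C \right)} = 2 + \left(C - C\right) = 2 + 0 = 2$)
$W B{\left(6,-4 \right)} S{\left(7 \right)} = 36 \left(-8\right) 2 = \left(-288\right) 2 = -576$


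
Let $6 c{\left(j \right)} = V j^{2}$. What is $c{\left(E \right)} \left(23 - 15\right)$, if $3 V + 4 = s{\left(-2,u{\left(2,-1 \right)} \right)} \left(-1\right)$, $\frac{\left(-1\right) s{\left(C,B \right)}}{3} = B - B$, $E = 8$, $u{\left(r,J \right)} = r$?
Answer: $- \frac{1024}{9} \approx -113.78$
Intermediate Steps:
$s{\left(C,B \right)} = 0$ ($s{\left(C,B \right)} = - 3 \left(B - B\right) = \left(-3\right) 0 = 0$)
$V = - \frac{4}{3}$ ($V = - \frac{4}{3} + \frac{0 \left(-1\right)}{3} = - \frac{4}{3} + \frac{1}{3} \cdot 0 = - \frac{4}{3} + 0 = - \frac{4}{3} \approx -1.3333$)
$c{\left(j \right)} = - \frac{2 j^{2}}{9}$ ($c{\left(j \right)} = \frac{\left(- \frac{4}{3}\right) j^{2}}{6} = - \frac{2 j^{2}}{9}$)
$c{\left(E \right)} \left(23 - 15\right) = - \frac{2 \cdot 8^{2}}{9} \left(23 - 15\right) = \left(- \frac{2}{9}\right) 64 \cdot 8 = \left(- \frac{128}{9}\right) 8 = - \frac{1024}{9}$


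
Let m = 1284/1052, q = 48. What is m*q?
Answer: 15408/263 ≈ 58.586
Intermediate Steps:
m = 321/263 (m = 1284*(1/1052) = 321/263 ≈ 1.2205)
m*q = (321/263)*48 = 15408/263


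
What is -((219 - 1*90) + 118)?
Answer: -247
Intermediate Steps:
-((219 - 1*90) + 118) = -((219 - 90) + 118) = -(129 + 118) = -1*247 = -247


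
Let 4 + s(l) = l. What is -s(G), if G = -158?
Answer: 162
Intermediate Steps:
s(l) = -4 + l
-s(G) = -(-4 - 158) = -1*(-162) = 162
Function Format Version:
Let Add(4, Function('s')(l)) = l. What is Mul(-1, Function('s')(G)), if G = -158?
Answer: 162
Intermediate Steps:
Function('s')(l) = Add(-4, l)
Mul(-1, Function('s')(G)) = Mul(-1, Add(-4, -158)) = Mul(-1, -162) = 162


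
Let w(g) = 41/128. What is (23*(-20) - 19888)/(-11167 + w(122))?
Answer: 2604544/1429335 ≈ 1.8222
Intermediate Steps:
w(g) = 41/128 (w(g) = 41*(1/128) = 41/128)
(23*(-20) - 19888)/(-11167 + w(122)) = (23*(-20) - 19888)/(-11167 + 41/128) = (-460 - 19888)/(-1429335/128) = -20348*(-128/1429335) = 2604544/1429335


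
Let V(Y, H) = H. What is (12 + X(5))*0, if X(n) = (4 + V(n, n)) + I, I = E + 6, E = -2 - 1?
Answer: 0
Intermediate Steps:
E = -3
I = 3 (I = -3 + 6 = 3)
X(n) = 7 + n (X(n) = (4 + n) + 3 = 7 + n)
(12 + X(5))*0 = (12 + (7 + 5))*0 = (12 + 12)*0 = 24*0 = 0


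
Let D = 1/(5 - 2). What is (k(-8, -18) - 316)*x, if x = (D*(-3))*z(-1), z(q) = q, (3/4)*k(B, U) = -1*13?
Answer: -1000/3 ≈ -333.33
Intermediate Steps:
D = ⅓ (D = 1/3 = ⅓ ≈ 0.33333)
k(B, U) = -52/3 (k(B, U) = 4*(-1*13)/3 = (4/3)*(-13) = -52/3)
x = 1 (x = ((⅓)*(-3))*(-1) = -1*(-1) = 1)
(k(-8, -18) - 316)*x = (-52/3 - 316)*1 = -1000/3*1 = -1000/3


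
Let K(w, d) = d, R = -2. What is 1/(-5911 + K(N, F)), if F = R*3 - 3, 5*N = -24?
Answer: -1/5920 ≈ -0.00016892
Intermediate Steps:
N = -24/5 (N = (1/5)*(-24) = -24/5 ≈ -4.8000)
F = -9 (F = -2*3 - 3 = -6 - 3 = -9)
1/(-5911 + K(N, F)) = 1/(-5911 - 9) = 1/(-5920) = -1/5920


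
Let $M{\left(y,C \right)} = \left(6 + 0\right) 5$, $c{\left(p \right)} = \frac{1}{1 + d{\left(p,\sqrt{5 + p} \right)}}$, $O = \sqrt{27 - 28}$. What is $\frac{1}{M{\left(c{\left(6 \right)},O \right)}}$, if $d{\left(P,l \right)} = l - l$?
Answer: $\frac{1}{30} \approx 0.033333$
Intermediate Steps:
$d{\left(P,l \right)} = 0$
$O = i$ ($O = \sqrt{-1} = i \approx 1.0 i$)
$c{\left(p \right)} = 1$ ($c{\left(p \right)} = \frac{1}{1 + 0} = 1^{-1} = 1$)
$M{\left(y,C \right)} = 30$ ($M{\left(y,C \right)} = 6 \cdot 5 = 30$)
$\frac{1}{M{\left(c{\left(6 \right)},O \right)}} = \frac{1}{30}$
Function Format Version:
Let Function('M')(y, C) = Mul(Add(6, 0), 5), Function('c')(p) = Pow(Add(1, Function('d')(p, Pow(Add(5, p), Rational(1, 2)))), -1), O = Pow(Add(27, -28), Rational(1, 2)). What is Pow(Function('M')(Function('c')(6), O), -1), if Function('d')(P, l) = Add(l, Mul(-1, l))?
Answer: Rational(1, 30) ≈ 0.033333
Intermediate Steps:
Function('d')(P, l) = 0
O = I (O = Pow(-1, Rational(1, 2)) = I ≈ Mul(1.0000, I))
Function('c')(p) = 1 (Function('c')(p) = Pow(Add(1, 0), -1) = Pow(1, -1) = 1)
Function('M')(y, C) = 30 (Function('M')(y, C) = Mul(6, 5) = 30)
Pow(Function('M')(Function('c')(6), O), -1) = Pow(30, -1) = Rational(1, 30)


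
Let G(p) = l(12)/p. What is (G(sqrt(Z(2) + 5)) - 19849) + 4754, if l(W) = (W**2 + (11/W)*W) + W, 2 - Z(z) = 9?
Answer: -15095 - 167*I*sqrt(2)/2 ≈ -15095.0 - 118.09*I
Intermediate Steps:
Z(z) = -7 (Z(z) = 2 - 1*9 = 2 - 9 = -7)
l(W) = 11 + W + W**2 (l(W) = (W**2 + 11) + W = (11 + W**2) + W = 11 + W + W**2)
G(p) = 167/p (G(p) = (11 + 12 + 12**2)/p = (11 + 12 + 144)/p = 167/p)
(G(sqrt(Z(2) + 5)) - 19849) + 4754 = (167/(sqrt(-7 + 5)) - 19849) + 4754 = (167/(sqrt(-2)) - 19849) + 4754 = (167/((I*sqrt(2))) - 19849) + 4754 = (167*(-I*sqrt(2)/2) - 19849) + 4754 = (-167*I*sqrt(2)/2 - 19849) + 4754 = (-19849 - 167*I*sqrt(2)/2) + 4754 = -15095 - 167*I*sqrt(2)/2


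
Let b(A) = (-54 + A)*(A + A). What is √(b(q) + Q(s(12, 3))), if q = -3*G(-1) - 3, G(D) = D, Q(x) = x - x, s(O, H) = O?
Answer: 0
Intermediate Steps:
Q(x) = 0
q = 0 (q = -3*(-1) - 3 = 3 - 3 = 0)
b(A) = 2*A*(-54 + A) (b(A) = (-54 + A)*(2*A) = 2*A*(-54 + A))
√(b(q) + Q(s(12, 3))) = √(2*0*(-54 + 0) + 0) = √(2*0*(-54) + 0) = √(0 + 0) = √0 = 0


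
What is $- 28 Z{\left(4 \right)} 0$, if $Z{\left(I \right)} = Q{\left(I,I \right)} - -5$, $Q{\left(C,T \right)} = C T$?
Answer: $0$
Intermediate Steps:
$Z{\left(I \right)} = 5 + I^{2}$ ($Z{\left(I \right)} = I I - -5 = I^{2} + 5 = 5 + I^{2}$)
$- 28 Z{\left(4 \right)} 0 = - 28 \left(5 + 4^{2}\right) 0 = - 28 \left(5 + 16\right) 0 = \left(-28\right) 21 \cdot 0 = \left(-588\right) 0 = 0$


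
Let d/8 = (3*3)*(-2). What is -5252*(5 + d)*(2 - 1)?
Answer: 730028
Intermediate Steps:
d = -144 (d = 8*((3*3)*(-2)) = 8*(9*(-2)) = 8*(-18) = -144)
-5252*(5 + d)*(2 - 1) = -5252*(5 - 144)*(2 - 1) = -(-730028) = -5252*(-139) = 730028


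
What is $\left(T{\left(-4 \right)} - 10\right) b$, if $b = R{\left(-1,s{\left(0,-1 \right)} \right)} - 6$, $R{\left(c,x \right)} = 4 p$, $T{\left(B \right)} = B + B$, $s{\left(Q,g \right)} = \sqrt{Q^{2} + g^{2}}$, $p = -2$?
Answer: $252$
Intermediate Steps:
$T{\left(B \right)} = 2 B$
$R{\left(c,x \right)} = -8$ ($R{\left(c,x \right)} = 4 \left(-2\right) = -8$)
$b = -14$ ($b = -8 - 6 = -14$)
$\left(T{\left(-4 \right)} - 10\right) b = \left(2 \left(-4\right) - 10\right) \left(-14\right) = \left(-8 - 10\right) \left(-14\right) = \left(-18\right) \left(-14\right) = 252$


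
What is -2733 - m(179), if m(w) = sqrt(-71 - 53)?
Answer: -2733 - 2*I*sqrt(31) ≈ -2733.0 - 11.136*I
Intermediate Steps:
m(w) = 2*I*sqrt(31) (m(w) = sqrt(-124) = 2*I*sqrt(31))
-2733 - m(179) = -2733 - 2*I*sqrt(31)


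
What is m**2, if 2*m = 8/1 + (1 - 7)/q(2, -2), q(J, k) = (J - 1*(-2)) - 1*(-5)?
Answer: 121/9 ≈ 13.444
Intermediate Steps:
q(J, k) = 7 + J (q(J, k) = (J + 2) + 5 = (2 + J) + 5 = 7 + J)
m = 11/3 (m = (8/1 + (1 - 7)/(7 + 2))/2 = (8*1 - 6/9)/2 = (8 - 6*1/9)/2 = (8 - 2/3)/2 = (1/2)*(22/3) = 11/3 ≈ 3.6667)
m**2 = (11/3)**2 = 121/9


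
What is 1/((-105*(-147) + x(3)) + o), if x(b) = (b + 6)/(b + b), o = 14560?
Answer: 2/59993 ≈ 3.3337e-5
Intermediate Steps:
x(b) = (6 + b)/(2*b) (x(b) = (6 + b)/((2*b)) = (6 + b)*(1/(2*b)) = (6 + b)/(2*b))
1/((-105*(-147) + x(3)) + o) = 1/((-105*(-147) + (1/2)*(6 + 3)/3) + 14560) = 1/((15435 + (1/2)*(1/3)*9) + 14560) = 1/((15435 + 3/2) + 14560) = 1/(30873/2 + 14560) = 1/(59993/2) = 2/59993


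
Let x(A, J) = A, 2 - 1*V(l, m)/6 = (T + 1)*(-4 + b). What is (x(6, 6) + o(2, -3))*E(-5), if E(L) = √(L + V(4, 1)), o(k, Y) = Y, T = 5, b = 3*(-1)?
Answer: 3*√259 ≈ 48.280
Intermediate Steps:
b = -3
V(l, m) = 264 (V(l, m) = 12 - 6*(5 + 1)*(-4 - 3) = 12 - 36*(-7) = 12 - 6*(-42) = 12 + 252 = 264)
E(L) = √(264 + L) (E(L) = √(L + 264) = √(264 + L))
(x(6, 6) + o(2, -3))*E(-5) = (6 - 3)*√(264 - 5) = 3*√259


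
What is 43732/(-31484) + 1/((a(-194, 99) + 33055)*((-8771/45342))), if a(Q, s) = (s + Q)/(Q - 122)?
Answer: -333921431075879/240373154367325 ≈ -1.3892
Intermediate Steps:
a(Q, s) = (Q + s)/(-122 + Q)
43732/(-31484) + 1/((a(-194, 99) + 33055)*((-8771/45342))) = 43732/(-31484) + 1/(((-194 + 99)/(-122 - 194) + 33055)*((-8771/45342))) = 43732*(-1/31484) + 1/((-95/(-316) + 33055)*((-8771*1/45342))) = -10933/7871 + 1/((-1/316*(-95) + 33055)*(-8771/45342)) = -10933/7871 - 45342/8771/(95/316 + 33055) = -10933/7871 - 45342/8771/(10445475/316) = -10933/7871 + (316/10445475)*(-45342/8771) = -10933/7871 - 4776024/30539087075 = -333921431075879/240373154367325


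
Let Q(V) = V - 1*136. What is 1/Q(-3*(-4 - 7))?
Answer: -1/103 ≈ -0.0097087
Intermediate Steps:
Q(V) = -136 + V (Q(V) = V - 136 = -136 + V)
1/Q(-3*(-4 - 7)) = 1/(-136 - 3*(-4 - 7)) = 1/(-136 - 3*(-11)) = 1/(-136 + 33) = 1/(-103) = -1/103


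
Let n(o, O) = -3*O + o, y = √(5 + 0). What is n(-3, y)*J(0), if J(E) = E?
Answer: 0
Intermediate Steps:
y = √5 ≈ 2.2361
n(o, O) = o - 3*O
n(-3, y)*J(0) = (-3 - 3*√5)*0 = 0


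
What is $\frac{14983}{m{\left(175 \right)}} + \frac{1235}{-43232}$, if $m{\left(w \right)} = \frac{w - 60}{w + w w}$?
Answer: $\frac{3990109516555}{994336} \approx 4.0128 \cdot 10^{6}$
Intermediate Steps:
$m{\left(w \right)} = \frac{-60 + w}{w + w^{2}}$
$\frac{14983}{m{\left(175 \right)}} + \frac{1235}{-43232} = \frac{14983}{\frac{1}{175} \frac{1}{1 + 175} \left(-60 + 175\right)} + \frac{1235}{-43232} = \frac{14983}{\frac{1}{175} \cdot \frac{1}{176} \cdot 115} + 1235 \left(- \frac{1}{43232}\right) = \frac{14983}{\frac{1}{175} \cdot \frac{1}{176} \cdot 115} - \frac{1235}{43232} = \frac{14983}{\frac{23}{6160}} - \frac{1235}{43232} = 14983 \cdot \frac{6160}{23} - \frac{1235}{43232} = \frac{92295280}{23} - \frac{1235}{43232} = \frac{3990109516555}{994336}$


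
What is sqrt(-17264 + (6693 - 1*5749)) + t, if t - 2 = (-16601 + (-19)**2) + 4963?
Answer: -11275 + 8*I*sqrt(255) ≈ -11275.0 + 127.75*I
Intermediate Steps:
t = -11275 (t = 2 + ((-16601 + (-19)**2) + 4963) = 2 + ((-16601 + 361) + 4963) = 2 + (-16240 + 4963) = 2 - 11277 = -11275)
sqrt(-17264 + (6693 - 1*5749)) + t = sqrt(-17264 + (6693 - 1*5749)) - 11275 = sqrt(-17264 + (6693 - 5749)) - 11275 = sqrt(-17264 + 944) - 11275 = sqrt(-16320) - 11275 = 8*I*sqrt(255) - 11275 = -11275 + 8*I*sqrt(255)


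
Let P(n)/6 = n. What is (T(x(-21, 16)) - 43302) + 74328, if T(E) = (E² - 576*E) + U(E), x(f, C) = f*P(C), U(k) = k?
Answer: 5254482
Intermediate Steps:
P(n) = 6*n
x(f, C) = 6*C*f (x(f, C) = f*(6*C) = 6*C*f)
T(E) = E² - 575*E (T(E) = (E² - 576*E) + E = E² - 575*E)
(T(x(-21, 16)) - 43302) + 74328 = ((6*16*(-21))*(-575 + 6*16*(-21)) - 43302) + 74328 = (-2016*(-575 - 2016) - 43302) + 74328 = (-2016*(-2591) - 43302) + 74328 = (5223456 - 43302) + 74328 = 5180154 + 74328 = 5254482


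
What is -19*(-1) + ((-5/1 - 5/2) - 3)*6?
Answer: -44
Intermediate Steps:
-19*(-1) + ((-5/1 - 5/2) - 3)*6 = 19 + ((-5*1 - 5*1/2) - 3)*6 = 19 + ((-5 - 5/2) - 3)*6 = 19 + (-15/2 - 3)*6 = 19 - 21/2*6 = 19 - 63 = -44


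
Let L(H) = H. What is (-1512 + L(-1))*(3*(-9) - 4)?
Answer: 46903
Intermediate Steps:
(-1512 + L(-1))*(3*(-9) - 4) = (-1512 - 1)*(3*(-9) - 4) = -1513*(-27 - 4) = -1513*(-31) = 46903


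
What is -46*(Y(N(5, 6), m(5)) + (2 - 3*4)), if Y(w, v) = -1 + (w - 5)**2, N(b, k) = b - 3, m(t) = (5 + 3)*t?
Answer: 92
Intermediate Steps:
m(t) = 8*t
N(b, k) = -3 + b
Y(w, v) = -1 + (-5 + w)**2
-46*(Y(N(5, 6), m(5)) + (2 - 3*4)) = -46*((-1 + (-5 + (-3 + 5))**2) + (2 - 3*4)) = -46*((-1 + (-5 + 2)**2) + (2 - 12)) = -46*((-1 + (-3)**2) - 10) = -46*((-1 + 9) - 10) = -46*(8 - 10) = -46*(-2) = 92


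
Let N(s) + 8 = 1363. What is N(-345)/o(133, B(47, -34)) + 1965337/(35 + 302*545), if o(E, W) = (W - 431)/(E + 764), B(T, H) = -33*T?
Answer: -196195688941/326286750 ≈ -601.30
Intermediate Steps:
o(E, W) = (-431 + W)/(764 + E)
N(s) = 1355 (N(s) = -8 + 1363 = 1355)
N(-345)/o(133, B(47, -34)) + 1965337/(35 + 302*545) = 1355/(((-431 - 33*47)/(764 + 133))) + 1965337/(35 + 302*545) = 1355/(((-431 - 1551)/897)) + 1965337/(35 + 164590) = 1355/(((1/897)*(-1982))) + 1965337/164625 = 1355/(-1982/897) + 1965337*(1/164625) = 1355*(-897/1982) + 1965337/164625 = -1215435/1982 + 1965337/164625 = -196195688941/326286750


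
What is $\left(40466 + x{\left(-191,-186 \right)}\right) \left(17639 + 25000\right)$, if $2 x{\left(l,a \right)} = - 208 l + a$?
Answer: $2568445443$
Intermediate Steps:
$x{\left(l,a \right)} = \frac{a}{2} - 104 l$ ($x{\left(l,a \right)} = \frac{- 208 l + a}{2} = \frac{a - 208 l}{2} = \frac{a}{2} - 104 l$)
$\left(40466 + x{\left(-191,-186 \right)}\right) \left(17639 + 25000\right) = \left(40466 + \left(\frac{1}{2} \left(-186\right) - -19864\right)\right) \left(17639 + 25000\right) = \left(40466 + \left(-93 + 19864\right)\right) 42639 = \left(40466 + 19771\right) 42639 = 60237 \cdot 42639 = 2568445443$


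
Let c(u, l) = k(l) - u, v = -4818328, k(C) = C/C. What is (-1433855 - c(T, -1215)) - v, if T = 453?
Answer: 3384925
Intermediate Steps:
k(C) = 1
c(u, l) = 1 - u
(-1433855 - c(T, -1215)) - v = (-1433855 - (1 - 1*453)) - 1*(-4818328) = (-1433855 - (1 - 453)) + 4818328 = (-1433855 - 1*(-452)) + 4818328 = (-1433855 + 452) + 4818328 = -1433403 + 4818328 = 3384925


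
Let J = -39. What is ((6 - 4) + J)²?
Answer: 1369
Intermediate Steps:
((6 - 4) + J)² = ((6 - 4) - 39)² = (2 - 39)² = (-37)² = 1369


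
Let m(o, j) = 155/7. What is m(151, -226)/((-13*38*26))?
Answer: -155/89908 ≈ -0.0017240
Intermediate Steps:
m(o, j) = 155/7 (m(o, j) = 155*(⅐) = 155/7)
m(151, -226)/((-13*38*26)) = 155/(7*((-13*38*26))) = 155/(7*((-494*26))) = (155/7)/(-12844) = (155/7)*(-1/12844) = -155/89908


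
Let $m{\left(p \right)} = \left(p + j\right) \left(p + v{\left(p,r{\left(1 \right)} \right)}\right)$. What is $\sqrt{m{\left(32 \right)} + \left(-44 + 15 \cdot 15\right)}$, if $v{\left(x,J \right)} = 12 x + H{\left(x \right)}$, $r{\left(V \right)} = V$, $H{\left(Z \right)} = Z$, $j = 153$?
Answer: $3 \sqrt{9229} \approx 288.2$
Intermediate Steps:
$v{\left(x,J \right)} = 13 x$ ($v{\left(x,J \right)} = 12 x + x = 13 x$)
$m{\left(p \right)} = 14 p \left(153 + p\right)$ ($m{\left(p \right)} = \left(p + 153\right) \left(p + 13 p\right) = \left(153 + p\right) 14 p = 14 p \left(153 + p\right)$)
$\sqrt{m{\left(32 \right)} + \left(-44 + 15 \cdot 15\right)} = \sqrt{14 \cdot 32 \left(153 + 32\right) + \left(-44 + 15 \cdot 15\right)} = \sqrt{14 \cdot 32 \cdot 185 + \left(-44 + 225\right)} = \sqrt{82880 + 181} = \sqrt{83061} = 3 \sqrt{9229}$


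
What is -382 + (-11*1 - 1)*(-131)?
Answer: 1190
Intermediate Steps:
-382 + (-11*1 - 1)*(-131) = -382 + (-11 - 1)*(-131) = -382 - 12*(-131) = -382 + 1572 = 1190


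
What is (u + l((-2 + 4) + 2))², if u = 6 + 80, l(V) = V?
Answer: 8100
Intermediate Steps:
u = 86
(u + l((-2 + 4) + 2))² = (86 + ((-2 + 4) + 2))² = (86 + (2 + 2))² = (86 + 4)² = 90² = 8100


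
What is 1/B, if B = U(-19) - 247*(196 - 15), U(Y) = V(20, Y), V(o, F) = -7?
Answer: -1/44714 ≈ -2.2364e-5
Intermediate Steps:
U(Y) = -7
B = -44714 (B = -7 - 247*(196 - 15) = -7 - 247*181 = -7 - 44707 = -44714)
1/B = 1/(-44714) = -1/44714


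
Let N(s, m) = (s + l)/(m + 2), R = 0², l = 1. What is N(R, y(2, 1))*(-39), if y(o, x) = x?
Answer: -13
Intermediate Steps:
R = 0
N(s, m) = (1 + s)/(2 + m) (N(s, m) = (s + 1)/(m + 2) = (1 + s)/(2 + m))
N(R, y(2, 1))*(-39) = ((1 + 0)/(2 + 1))*(-39) = (1/3)*(-39) = ((⅓)*1)*(-39) = (⅓)*(-39) = -13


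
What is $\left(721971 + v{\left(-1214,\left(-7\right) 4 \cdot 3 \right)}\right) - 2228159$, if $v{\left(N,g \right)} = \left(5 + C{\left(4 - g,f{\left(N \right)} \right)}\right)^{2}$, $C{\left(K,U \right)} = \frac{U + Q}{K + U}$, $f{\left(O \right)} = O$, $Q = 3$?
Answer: $- \frac{1909612817407}{1267876} \approx -1.5062 \cdot 10^{6}$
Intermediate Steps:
$C{\left(K,U \right)} = \frac{3 + U}{K + U}$ ($C{\left(K,U \right)} = \frac{U + 3}{K + U} = \frac{3 + U}{K + U}$)
$v{\left(N,g \right)} = \left(5 + \frac{3 + N}{4 + N - g}\right)^{2}$ ($v{\left(N,g \right)} = \left(5 + \frac{3 + N}{\left(4 - g\right) + N}\right)^{2} = \left(5 + \frac{3 + N}{4 + N - g}\right)^{2}$)
$\left(721971 + v{\left(-1214,\left(-7\right) 4 \cdot 3 \right)}\right) - 2228159 = \left(721971 + \frac{\left(23 - 5 \left(-7\right) 4 \cdot 3 + 6 \left(-1214\right)\right)^{2}}{\left(-4 + \left(-7\right) 4 \cdot 3 - -1214\right)^{2}}\right) - 2228159 = \left(721971 + \frac{\left(23 - 5 \left(\left(-28\right) 3\right) - 7284\right)^{2}}{\left(-4 - 84 + 1214\right)^{2}}\right) - 2228159 = \left(721971 + \frac{\left(23 - -420 - 7284\right)^{2}}{\left(-4 - 84 + 1214\right)^{2}}\right) - 2228159 = \left(721971 + \frac{\left(23 + 420 - 7284\right)^{2}}{1267876}\right) - 2228159 = \left(721971 + \frac{\left(-6841\right)^{2}}{1267876}\right) - 2228159 = \left(721971 + \frac{1}{1267876} \cdot 46799281\right) - 2228159 = \left(721971 + \frac{46799281}{1267876}\right) - 2228159 = \frac{915416502877}{1267876} - 2228159 = - \frac{1909612817407}{1267876}$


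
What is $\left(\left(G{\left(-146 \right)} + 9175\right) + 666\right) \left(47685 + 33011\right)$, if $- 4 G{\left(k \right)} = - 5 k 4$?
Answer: $735221256$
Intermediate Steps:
$G{\left(k \right)} = 5 k$ ($G{\left(k \right)} = - \frac{- 5 k 4}{4} = - \frac{\left(-20\right) k}{4} = 5 k$)
$\left(\left(G{\left(-146 \right)} + 9175\right) + 666\right) \left(47685 + 33011\right) = \left(\left(5 \left(-146\right) + 9175\right) + 666\right) \left(47685 + 33011\right) = \left(\left(-730 + 9175\right) + 666\right) 80696 = \left(8445 + 666\right) 80696 = 9111 \cdot 80696 = 735221256$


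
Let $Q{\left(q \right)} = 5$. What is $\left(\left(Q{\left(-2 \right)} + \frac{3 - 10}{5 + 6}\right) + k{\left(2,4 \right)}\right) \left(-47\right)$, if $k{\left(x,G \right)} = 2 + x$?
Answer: $- \frac{4324}{11} \approx -393.09$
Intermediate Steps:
$\left(\left(Q{\left(-2 \right)} + \frac{3 - 10}{5 + 6}\right) + k{\left(2,4 \right)}\right) \left(-47\right) = \left(\left(5 + \frac{3 - 10}{5 + 6}\right) + \left(2 + 2\right)\right) \left(-47\right) = \left(\left(5 - \frac{7}{11}\right) + 4\right) \left(-47\right) = \left(\frac{48}{11} + 4\right) \left(-47\right) = \frac{92}{11} \left(-47\right) = - \frac{4324}{11}$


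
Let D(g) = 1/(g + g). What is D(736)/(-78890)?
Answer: -1/116126080 ≈ -8.6113e-9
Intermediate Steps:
D(g) = 1/(2*g)
D(736)/(-78890) = ((1/2)/736)/(-78890) = ((1/2)*(1/736))*(-1/78890) = (1/1472)*(-1/78890) = -1/116126080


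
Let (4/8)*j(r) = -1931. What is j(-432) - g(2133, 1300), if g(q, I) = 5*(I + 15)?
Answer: -10437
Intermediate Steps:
g(q, I) = 75 + 5*I (g(q, I) = 5*(15 + I) = 75 + 5*I)
j(r) = -3862 (j(r) = 2*(-1931) = -3862)
j(-432) - g(2133, 1300) = -3862 - (75 + 5*1300) = -3862 - (75 + 6500) = -3862 - 1*6575 = -3862 - 6575 = -10437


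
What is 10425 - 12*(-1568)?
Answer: 29241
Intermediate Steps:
10425 - 12*(-1568) = 10425 - 1*(-18816) = 10425 + 18816 = 29241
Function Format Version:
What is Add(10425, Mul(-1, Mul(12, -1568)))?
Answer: 29241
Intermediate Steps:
Add(10425, Mul(-1, Mul(12, -1568))) = Add(10425, Mul(-1, -18816)) = Add(10425, 18816) = 29241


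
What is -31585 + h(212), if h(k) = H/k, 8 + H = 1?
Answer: -6696027/212 ≈ -31585.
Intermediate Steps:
H = -7 (H = -8 + 1 = -7)
h(k) = -7/k
-31585 + h(212) = -31585 - 7/212 = -6696027/212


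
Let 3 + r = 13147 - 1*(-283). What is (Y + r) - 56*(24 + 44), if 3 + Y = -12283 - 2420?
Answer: -5087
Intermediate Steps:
Y = -14706 (Y = -3 + (-12283 - 2420) = -3 - 14703 = -14706)
r = 13427 (r = -3 + (13147 - 1*(-283)) = -3 + (13147 + 283) = -3 + 13430 = 13427)
(Y + r) - 56*(24 + 44) = (-14706 + 13427) - 56*(24 + 44) = -1279 - 56*68 = -1279 - 3808 = -5087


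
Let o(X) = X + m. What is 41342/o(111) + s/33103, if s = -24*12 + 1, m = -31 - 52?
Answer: 13964655/9458 ≈ 1476.5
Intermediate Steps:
m = -83
s = -287 (s = -288 + 1 = -287)
o(X) = -83 + X (o(X) = X - 83 = -83 + X)
41342/o(111) + s/33103 = 41342/(-83 + 111) - 287/33103 = 41342/28 - 287*1/33103 = 41342*(1/28) - 41/4729 = 2953/2 - 41/4729 = 13964655/9458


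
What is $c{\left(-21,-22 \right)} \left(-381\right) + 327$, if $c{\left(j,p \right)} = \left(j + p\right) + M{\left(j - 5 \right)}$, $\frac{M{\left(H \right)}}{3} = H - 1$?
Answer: $47571$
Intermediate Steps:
$M{\left(H \right)} = -3 + 3 H$ ($M{\left(H \right)} = 3 \left(H - 1\right) = 3 \left(-1 + H\right) = -3 + 3 H$)
$c{\left(j,p \right)} = -18 + p + 4 j$ ($c{\left(j,p \right)} = \left(j + p\right) + \left(-3 + 3 \left(j - 5\right)\right) = \left(j + p\right) + \left(-3 + 3 \left(-5 + j\right)\right) = \left(j + p\right) + \left(-3 + \left(-15 + 3 j\right)\right) = \left(j + p\right) + \left(-18 + 3 j\right) = -18 + p + 4 j$)
$c{\left(-21,-22 \right)} \left(-381\right) + 327 = \left(-18 - 22 + 4 \left(-21\right)\right) \left(-381\right) + 327 = \left(-18 - 22 - 84\right) \left(-381\right) + 327 = \left(-124\right) \left(-381\right) + 327 = 47244 + 327 = 47571$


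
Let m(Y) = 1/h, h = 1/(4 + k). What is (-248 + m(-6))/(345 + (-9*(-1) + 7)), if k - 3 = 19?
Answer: -222/361 ≈ -0.61496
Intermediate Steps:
k = 22 (k = 3 + 19 = 22)
h = 1/26 (h = 1/(4 + 22) = 1/26 ≈ 0.038462)
m(Y) = 26 (m(Y) = 1/(1/26) = 26)
(-248 + m(-6))/(345 + (-9*(-1) + 7)) = (-248 + 26)/(345 + (-9*(-1) + 7)) = -222/(345 + (9 + 7)) = -222/(345 + 16) = -222/361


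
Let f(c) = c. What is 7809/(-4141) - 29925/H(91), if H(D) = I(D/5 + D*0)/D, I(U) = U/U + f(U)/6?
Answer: -338300975139/501061 ≈ -6.7517e+5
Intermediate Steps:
I(U) = 1 + U/6 (I(U) = U/U + U/6 = 1 + U*(⅙) = 1 + U/6)
H(D) = (1 + D/30)/D (H(D) = (1 + (D/5 + D*0)/6)/D = (1 + (D*(⅕) + 0)/6)/D = (1 + (D/5 + 0)/6)/D = (1 + (D/5)/6)/D = (1 + D/30)/D)
7809/(-4141) - 29925/H(91) = 7809/(-4141) - 29925*2730/(30 + 91) = 7809*(-1/4141) - 29925/((1/30)*(1/91)*121) = -7809/4141 - 29925/121/2730 = -7809/4141 - 29925*2730/121 = -7809/4141 - 81695250/121 = -338300975139/501061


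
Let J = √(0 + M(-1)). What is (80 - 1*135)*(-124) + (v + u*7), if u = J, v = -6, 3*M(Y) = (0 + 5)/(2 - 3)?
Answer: 6814 + 7*I*√15/3 ≈ 6814.0 + 9.037*I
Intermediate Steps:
M(Y) = -5/3 (M(Y) = ((0 + 5)/(2 - 3))/3 = (5/(-1))/3 = (5*(-1))/3 = (⅓)*(-5) = -5/3)
J = I*√15/3 (J = √(0 - 5/3) = √(-5/3) = I*√15/3 ≈ 1.291*I)
u = I*√15/3 ≈ 1.291*I
(80 - 1*135)*(-124) + (v + u*7) = (80 - 1*135)*(-124) + (-6 + (I*√15/3)*7) = (80 - 135)*(-124) + (-6 + 7*I*√15/3) = -55*(-124) + (-6 + 7*I*√15/3) = 6820 + (-6 + 7*I*√15/3) = 6814 + 7*I*√15/3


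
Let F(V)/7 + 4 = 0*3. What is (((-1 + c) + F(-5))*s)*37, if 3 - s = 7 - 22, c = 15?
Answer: -9324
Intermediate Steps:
F(V) = -28 (F(V) = -28 + 7*(0*3) = -28 + 7*0 = -28 + 0 = -28)
s = 18 (s = 3 - (7 - 22) = 3 - 1*(-15) = 3 + 15 = 18)
(((-1 + c) + F(-5))*s)*37 = (((-1 + 15) - 28)*18)*37 = ((14 - 28)*18)*37 = -14*18*37 = -252*37 = -9324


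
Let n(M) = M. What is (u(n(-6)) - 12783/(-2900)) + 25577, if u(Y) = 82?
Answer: 74423883/2900 ≈ 25663.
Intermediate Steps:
(u(n(-6)) - 12783/(-2900)) + 25577 = (82 - 12783/(-2900)) + 25577 = (82 - 12783*(-1/2900)) + 25577 = (82 + 12783/2900) + 25577 = 250583/2900 + 25577 = 74423883/2900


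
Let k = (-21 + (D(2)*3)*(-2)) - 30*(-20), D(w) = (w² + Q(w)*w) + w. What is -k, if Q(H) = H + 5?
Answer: -459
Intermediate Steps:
Q(H) = 5 + H
D(w) = w + w² + w*(5 + w) (D(w) = (w² + (5 + w)*w) + w = (w² + w*(5 + w)) + w = w + w² + w*(5 + w))
k = 459 (k = (-21 + ((2*2*(3 + 2))*3)*(-2)) - 30*(-20) = (-21 + ((2*2*5)*3)*(-2)) + 600 = (-21 + (20*3)*(-2)) + 600 = (-21 + 60*(-2)) + 600 = (-21 - 120) + 600 = -141 + 600 = 459)
-k = -1*459 = -459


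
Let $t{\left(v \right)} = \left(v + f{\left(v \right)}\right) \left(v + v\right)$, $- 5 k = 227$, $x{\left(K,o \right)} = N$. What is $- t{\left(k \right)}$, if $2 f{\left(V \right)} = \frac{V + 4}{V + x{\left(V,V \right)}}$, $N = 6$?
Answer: $- \frac{20067481}{4925} \approx -4074.6$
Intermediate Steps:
$x{\left(K,o \right)} = 6$
$k = - \frac{227}{5}$ ($k = \left(- \frac{1}{5}\right) 227 = - \frac{227}{5} \approx -45.4$)
$f{\left(V \right)} = \frac{4 + V}{2 \left(6 + V\right)}$ ($f{\left(V \right)} = \frac{\left(V + 4\right) \frac{1}{V + 6}}{2} = \frac{\left(4 + V\right) \frac{1}{6 + V}}{2} = \frac{\frac{1}{6 + V} \left(4 + V\right)}{2} = \frac{4 + V}{2 \left(6 + V\right)}$)
$t{\left(v \right)} = 2 v \left(v + \frac{4 + v}{2 \left(6 + v\right)}\right)$ ($t{\left(v \right)} = \left(v + \frac{4 + v}{2 \left(6 + v\right)}\right) \left(v + v\right) = \left(v + \frac{4 + v}{2 \left(6 + v\right)}\right) 2 v = 2 v \left(v + \frac{4 + v}{2 \left(6 + v\right)}\right)$)
$- t{\left(k \right)} = - \frac{\left(-227\right) \left(4 - \frac{227}{5} + 2 \left(- \frac{227}{5}\right) \left(6 - \frac{227}{5}\right)\right)}{5 \left(6 - \frac{227}{5}\right)} = - \frac{\left(-227\right) \left(4 - \frac{227}{5} + 2 \left(- \frac{227}{5}\right) \left(- \frac{197}{5}\right)\right)}{5 \left(- \frac{197}{5}\right)} = - \frac{\left(-227\right) \left(-5\right) \left(4 - \frac{227}{5} + \frac{89438}{25}\right)}{5 \cdot 197} = - \frac{\left(-227\right) \left(-5\right) 88403}{5 \cdot 197 \cdot 25} = \left(-1\right) \frac{20067481}{4925} = - \frac{20067481}{4925}$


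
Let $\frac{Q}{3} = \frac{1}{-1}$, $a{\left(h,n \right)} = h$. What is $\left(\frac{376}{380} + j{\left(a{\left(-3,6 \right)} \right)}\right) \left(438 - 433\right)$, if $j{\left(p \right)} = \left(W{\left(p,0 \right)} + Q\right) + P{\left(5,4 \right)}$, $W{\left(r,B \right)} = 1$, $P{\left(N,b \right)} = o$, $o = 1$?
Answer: $- \frac{1}{19} \approx -0.052632$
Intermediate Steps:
$P{\left(N,b \right)} = 1$
$Q = -3$ ($Q = \frac{3}{-1} = 3 \left(-1\right) = -3$)
$j{\left(p \right)} = -1$ ($j{\left(p \right)} = \left(1 - 3\right) + 1 = -2 + 1 = -1$)
$\left(\frac{376}{380} + j{\left(a{\left(-3,6 \right)} \right)}\right) \left(438 - 433\right) = \left(\frac{376}{380} - 1\right) \left(438 - 433\right) = \left(376 \cdot \frac{1}{380} - 1\right) 5 = \left(\frac{94}{95} - 1\right) 5 = \left(- \frac{1}{95}\right) 5 = - \frac{1}{19}$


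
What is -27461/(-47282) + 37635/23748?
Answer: 405266983/187142156 ≈ 2.1656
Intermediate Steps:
-27461/(-47282) + 37635/23748 = -27461*(-1/47282) + 37635*(1/23748) = 27461/47282 + 12545/7916 = 405266983/187142156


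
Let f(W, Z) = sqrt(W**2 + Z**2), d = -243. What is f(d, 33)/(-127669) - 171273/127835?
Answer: -4629/3455 - 3*sqrt(6682)/127669 ≈ -1.3417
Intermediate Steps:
f(d, 33)/(-127669) - 171273/127835 = sqrt((-243)**2 + 33**2)/(-127669) - 171273/127835 = sqrt(59049 + 1089)*(-1/127669) - 171273*1/127835 = sqrt(60138)*(-1/127669) - 4629/3455 = (3*sqrt(6682))*(-1/127669) - 4629/3455 = -3*sqrt(6682)/127669 - 4629/3455 = -4629/3455 - 3*sqrt(6682)/127669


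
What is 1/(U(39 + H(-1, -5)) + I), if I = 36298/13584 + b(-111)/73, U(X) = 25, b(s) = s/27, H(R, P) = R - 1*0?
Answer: 1487448/41077063 ≈ 0.036211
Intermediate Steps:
H(R, P) = R (H(R, P) = R + 0 = R)
b(s) = s/27 (b(s) = s*(1/27) = s/27)
I = 3890863/1487448 (I = 36298/13584 + ((1/27)*(-111))/73 = 36298*(1/13584) - 37/9*1/73 = 18149/6792 - 37/657 = 3890863/1487448 ≈ 2.6158)
1/(U(39 + H(-1, -5)) + I) = 1/(25 + 3890863/1487448) = 1/(41077063/1487448) = 1487448/41077063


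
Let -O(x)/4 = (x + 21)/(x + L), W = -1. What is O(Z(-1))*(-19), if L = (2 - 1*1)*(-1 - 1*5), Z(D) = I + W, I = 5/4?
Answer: -6460/23 ≈ -280.87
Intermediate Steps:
I = 5/4 (I = 5*(1/4) = 5/4 ≈ 1.2500)
Z(D) = 1/4 (Z(D) = 5/4 - 1 = 1/4)
L = -6 (L = (2 - 1)*(-1 - 5) = 1*(-6) = -6)
O(x) = -4*(21 + x)/(-6 + x) (O(x) = -4*(x + 21)/(x - 6) = -4*(21 + x)/(-6 + x))
O(Z(-1))*(-19) = (4*(-21 - 1*1/4)/(-6 + 1/4))*(-19) = (4*(-21 - 1/4)/(-23/4))*(-19) = (4*(-4/23)*(-85/4))*(-19) = (340/23)*(-19) = -6460/23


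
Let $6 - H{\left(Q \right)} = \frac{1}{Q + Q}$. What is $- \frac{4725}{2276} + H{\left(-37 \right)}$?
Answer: $\frac{331585}{84212} \approx 3.9375$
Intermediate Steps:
$H{\left(Q \right)} = 6 - \frac{1}{2 Q}$ ($H{\left(Q \right)} = 6 - \frac{1}{Q + Q} = 6 - \frac{1}{2 Q}$)
$- \frac{4725}{2276} + H{\left(-37 \right)} = - \frac{4725}{2276} + \left(6 - \frac{1}{2 \left(-37\right)}\right) = \left(-4725\right) \frac{1}{2276} + \left(6 - - \frac{1}{74}\right) = - \frac{4725}{2276} + \left(6 + \frac{1}{74}\right) = - \frac{4725}{2276} + \frac{445}{74} = \frac{331585}{84212}$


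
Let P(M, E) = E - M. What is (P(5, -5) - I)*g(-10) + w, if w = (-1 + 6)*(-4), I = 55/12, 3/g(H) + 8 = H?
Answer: -1265/72 ≈ -17.569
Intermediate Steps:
g(H) = 3/(-8 + H)
I = 55/12 (I = 55*(1/12) = 55/12 ≈ 4.5833)
w = -20 (w = 5*(-4) = -20)
(P(5, -5) - I)*g(-10) + w = ((-5 - 1*5) - 1*55/12)*(3/(-8 - 10)) - 20 = ((-5 - 5) - 55/12)*(3/(-18)) - 20 = (-10 - 55/12)*(3*(-1/18)) - 20 = -175/12*(-⅙) - 20 = 175/72 - 20 = -1265/72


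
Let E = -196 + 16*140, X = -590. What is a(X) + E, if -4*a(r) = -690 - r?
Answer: 2069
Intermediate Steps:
a(r) = 345/2 + r/4 (a(r) = -(-690 - r)/4 = 345/2 + r/4)
E = 2044 (E = -196 + 2240 = 2044)
a(X) + E = (345/2 + (1/4)*(-590)) + 2044 = (345/2 - 295/2) + 2044 = 25 + 2044 = 2069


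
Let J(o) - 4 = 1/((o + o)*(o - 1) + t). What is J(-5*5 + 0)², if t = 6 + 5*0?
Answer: 27300625/1705636 ≈ 16.006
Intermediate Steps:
t = 6 (t = 6 + 0 = 6)
J(o) = 4 + 1/(6 + 2*o*(-1 + o)) (J(o) = 4 + 1/((o + o)*(o - 1) + 6) = 4 + 1/((2*o)*(-1 + o) + 6) = 4 + 1/(2*o*(-1 + o) + 6) = 4 + 1/(6 + 2*o*(-1 + o)))
J(-5*5 + 0)² = ((25/2 - 4*(-5*5 + 0) + 4*(-5*5 + 0)²)/(3 + (-5*5 + 0)² - (-5*5 + 0)))² = ((25/2 - 4*(-25 + 0) + 4*(-25 + 0)²)/(3 + (-25 + 0)² - (-25 + 0)))² = ((25/2 - 4*(-25) + 4*(-25)²)/(3 + (-25)² - 1*(-25)))² = ((25/2 + 100 + 4*625)/(3 + 625 + 25))² = ((25/2 + 100 + 2500)/653)² = ((1/653)*(5225/2))² = (5225/1306)² = 27300625/1705636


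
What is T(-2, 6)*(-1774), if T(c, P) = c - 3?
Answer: 8870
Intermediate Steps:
T(c, P) = -3 + c
T(-2, 6)*(-1774) = (-3 - 2)*(-1774) = -5*(-1774) = 8870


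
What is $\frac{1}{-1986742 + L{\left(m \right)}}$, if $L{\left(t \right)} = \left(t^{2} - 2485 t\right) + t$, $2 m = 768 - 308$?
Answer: $- \frac{1}{2505162} \approx -3.9918 \cdot 10^{-7}$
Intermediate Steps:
$m = 230$ ($m = \frac{768 - 308}{2} = \frac{1}{2} \cdot 460 = 230$)
$L{\left(t \right)} = t^{2} - 2484 t$
$\frac{1}{-1986742 + L{\left(m \right)}} = \frac{1}{-1986742 + 230 \left(-2484 + 230\right)} = \frac{1}{-1986742 + 230 \left(-2254\right)} = \frac{1}{-1986742 - 518420} = \frac{1}{-2505162} = - \frac{1}{2505162}$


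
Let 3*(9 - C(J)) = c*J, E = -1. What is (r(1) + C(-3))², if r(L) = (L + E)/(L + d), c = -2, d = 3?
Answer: 49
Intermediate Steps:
r(L) = (-1 + L)/(3 + L) (r(L) = (L - 1)/(L + 3) = (-1 + L)/(3 + L))
C(J) = 9 + 2*J/3 (C(J) = 9 - (-2)*J/3 = 9 + 2*J/3)
(r(1) + C(-3))² = ((-1 + 1)/(3 + 1) + (9 + (⅔)*(-3)))² = (0/4 + (9 - 2))² = ((¼)*0 + 7)² = (0 + 7)² = 7² = 49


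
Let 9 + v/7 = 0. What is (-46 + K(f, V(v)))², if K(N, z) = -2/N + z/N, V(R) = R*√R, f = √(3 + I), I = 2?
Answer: (230 + √5*(2 + 189*I*√7))²/25 ≈ -47810.0 + 20974.0*I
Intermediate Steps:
v = -63 (v = -63 + 7*0 = -63 + 0 = -63)
f = √5 (f = √(3 + 2) = √5 ≈ 2.2361)
V(R) = R^(3/2)
(-46 + K(f, V(v)))² = (-46 + (-2 + (-63)^(3/2))/(√5))² = (-46 + (√5/5)*(-2 - 189*I*√7))² = (-46 + √5*(-2 - 189*I*√7)/5)²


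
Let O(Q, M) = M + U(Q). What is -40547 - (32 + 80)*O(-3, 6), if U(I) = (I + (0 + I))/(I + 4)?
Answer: -40547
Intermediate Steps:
U(I) = 2*I/(4 + I) (U(I) = (I + I)/(4 + I) = (2*I)/(4 + I) = 2*I/(4 + I))
O(Q, M) = M + 2*Q/(4 + Q)
-40547 - (32 + 80)*O(-3, 6) = -40547 - (32 + 80)*(2*(-3) + 6*(4 - 3))/(4 - 3) = -40547 - 112*(-6 + 6*1)/1 = -40547 - 112*1*(-6 + 6) = -40547 - 112*1*0 = -40547 - 112*0 = -40547 - 1*0 = -40547 + 0 = -40547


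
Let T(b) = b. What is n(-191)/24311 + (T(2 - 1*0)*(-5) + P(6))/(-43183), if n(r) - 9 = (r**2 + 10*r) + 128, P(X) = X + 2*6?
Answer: 214085868/149974559 ≈ 1.4275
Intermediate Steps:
P(X) = 12 + X (P(X) = X + 12 = 12 + X)
n(r) = 137 + r**2 + 10*r (n(r) = 9 + ((r**2 + 10*r) + 128) = 9 + (128 + r**2 + 10*r) = 137 + r**2 + 10*r)
n(-191)/24311 + (T(2 - 1*0)*(-5) + P(6))/(-43183) = (137 + (-191)**2 + 10*(-191))/24311 + ((2 - 1*0)*(-5) + (12 + 6))/(-43183) = (137 + 36481 - 1910)*(1/24311) + ((2 + 0)*(-5) + 18)*(-1/43183) = 34708*(1/24311) + (2*(-5) + 18)*(-1/43183) = 34708/24311 + (-10 + 18)*(-1/43183) = 34708/24311 + 8*(-1/43183) = 34708/24311 - 8/43183 = 214085868/149974559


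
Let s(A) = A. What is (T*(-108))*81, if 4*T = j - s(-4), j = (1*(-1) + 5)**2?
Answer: -43740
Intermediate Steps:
j = 16 (j = (-1 + 5)**2 = 4**2 = 16)
T = 5 (T = (16 - 1*(-4))/4 = (16 + 4)/4 = (1/4)*20 = 5)
(T*(-108))*81 = (5*(-108))*81 = -540*81 = -43740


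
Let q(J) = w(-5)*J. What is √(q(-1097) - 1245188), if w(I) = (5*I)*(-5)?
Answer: I*√1382313 ≈ 1175.7*I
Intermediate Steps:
w(I) = -25*I
q(J) = 125*J (q(J) = (-25*(-5))*J = 125*J)
√(q(-1097) - 1245188) = √(125*(-1097) - 1245188) = √(-137125 - 1245188) = √(-1382313) = I*√1382313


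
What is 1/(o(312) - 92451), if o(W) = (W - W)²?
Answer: -1/92451 ≈ -1.0817e-5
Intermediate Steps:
o(W) = 0 (o(W) = 0² = 0)
1/(o(312) - 92451) = 1/(0 - 92451) = 1/(-92451) = -1/92451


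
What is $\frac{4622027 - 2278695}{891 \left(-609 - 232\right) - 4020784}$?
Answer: $- \frac{2343332}{4770115} \approx -0.49125$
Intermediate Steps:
$\frac{4622027 - 2278695}{891 \left(-609 - 232\right) - 4020784} = \frac{2343332}{891 \left(-841\right) - 4020784} = \frac{2343332}{-749331 - 4020784} = \frac{2343332}{-4770115} = 2343332 \left(- \frac{1}{4770115}\right) = - \frac{2343332}{4770115}$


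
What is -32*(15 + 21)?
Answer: -1152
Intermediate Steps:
-32*(15 + 21) = -32*36 = -1152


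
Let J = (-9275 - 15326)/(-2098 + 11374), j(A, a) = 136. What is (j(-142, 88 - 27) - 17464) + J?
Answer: -160759129/9276 ≈ -17331.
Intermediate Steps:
J = -24601/9276 ≈ -2.6521
(j(-142, 88 - 27) - 17464) + J = (136 - 17464) - 24601/9276 = -17328 - 24601/9276 = -160759129/9276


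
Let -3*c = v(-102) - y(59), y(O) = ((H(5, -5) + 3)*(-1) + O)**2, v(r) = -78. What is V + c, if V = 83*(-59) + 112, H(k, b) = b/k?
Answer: -3676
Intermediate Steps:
y(O) = (-2 + O)**2 (y(O) = ((-5/5 + 3)*(-1) + O)**2 = ((-5*1/5 + 3)*(-1) + O)**2 = ((-1 + 3)*(-1) + O)**2 = (2*(-1) + O)**2 = (-2 + O)**2)
V = -4785 (V = -4897 + 112 = -4785)
c = 1109 (c = -(-78 - (-2 + 59)**2)/3 = -(-78 - 1*57**2)/3 = -(-78 - 1*3249)/3 = -(-78 - 3249)/3 = -1/3*(-3327) = 1109)
V + c = -4785 + 1109 = -3676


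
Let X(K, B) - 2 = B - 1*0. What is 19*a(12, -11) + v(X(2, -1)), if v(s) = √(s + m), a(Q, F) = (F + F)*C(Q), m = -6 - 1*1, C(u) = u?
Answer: -5016 + I*√6 ≈ -5016.0 + 2.4495*I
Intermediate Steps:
m = -7 (m = -6 - 1 = -7)
X(K, B) = 2 + B (X(K, B) = 2 + (B - 1*0) = 2 + (B + 0) = 2 + B)
a(Q, F) = 2*F*Q (a(Q, F) = (F + F)*Q = (2*F)*Q = 2*F*Q)
v(s) = √(-7 + s) (v(s) = √(s - 7) = √(-7 + s))
19*a(12, -11) + v(X(2, -1)) = 19*(2*(-11)*12) + √(-7 + (2 - 1)) = 19*(-264) + √(-7 + 1) = -5016 + √(-6) = -5016 + I*√6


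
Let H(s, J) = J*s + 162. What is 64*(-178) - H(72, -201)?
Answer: 2918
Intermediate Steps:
H(s, J) = 162 + J*s
64*(-178) - H(72, -201) = 64*(-178) - (162 - 201*72) = -11392 - (162 - 14472) = -11392 - 1*(-14310) = -11392 + 14310 = 2918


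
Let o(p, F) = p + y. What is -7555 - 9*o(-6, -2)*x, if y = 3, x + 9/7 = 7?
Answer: -51805/7 ≈ -7400.7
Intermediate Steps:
x = 40/7 (x = -9/7 + 7 = 40/7 ≈ 5.7143)
o(p, F) = 3 + p (o(p, F) = p + 3 = 3 + p)
-7555 - 9*o(-6, -2)*x = -7555 - 9*(3 - 6)*40/7 = -7555 - 9*(-3)*40/7 = -7555 - (-27)*40/7 = -7555 - 1*(-1080/7) = -7555 + 1080/7 = -51805/7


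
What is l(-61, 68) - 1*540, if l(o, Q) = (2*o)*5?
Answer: -1150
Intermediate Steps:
l(o, Q) = 10*o
l(-61, 68) - 1*540 = 10*(-61) - 1*540 = -610 - 540 = -1150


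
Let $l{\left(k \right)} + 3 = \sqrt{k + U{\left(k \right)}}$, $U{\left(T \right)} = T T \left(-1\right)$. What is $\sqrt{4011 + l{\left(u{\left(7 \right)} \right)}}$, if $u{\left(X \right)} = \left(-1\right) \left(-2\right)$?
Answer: $\sqrt{4008 + i \sqrt{2}} \approx 63.309 + 0.0112 i$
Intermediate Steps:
$U{\left(T \right)} = - T^{2}$ ($U{\left(T \right)} = T^{2} \left(-1\right) = - T^{2}$)
$u{\left(X \right)} = 2$
$l{\left(k \right)} = -3 + \sqrt{k - k^{2}}$
$\sqrt{4011 + l{\left(u{\left(7 \right)} \right)}} = \sqrt{4011 - \left(3 - \sqrt{2 \left(1 - 2\right)}\right)} = \sqrt{4011 - \left(3 - \sqrt{2 \left(-1\right)}\right)} = \sqrt{4011 - \left(3 - \sqrt{-2}\right)} = \sqrt{4011 - \left(3 - i \sqrt{2}\right)} = \sqrt{4008 + i \sqrt{2}}$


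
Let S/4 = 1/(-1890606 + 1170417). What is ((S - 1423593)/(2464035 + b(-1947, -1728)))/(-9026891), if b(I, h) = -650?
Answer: 60309177593/942037200925627095 ≈ 6.4020e-8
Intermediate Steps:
S = -4/720189 (S = 4/(-1890606 + 1170417) = 4/(-720189) = 4*(-1/720189) = -4/720189 ≈ -5.5541e-6)
((S - 1423593)/(2464035 + b(-1947, -1728)))/(-9026891) = ((-4/720189 - 1423593)/(2464035 - 650))/(-9026891) = -1025256019081/720189/2463385*(-1/9026891) = -1025256019081/720189*1/2463385*(-1/9026891) = -60309177593/104358987045*(-1/9026891) = 60309177593/942037200925627095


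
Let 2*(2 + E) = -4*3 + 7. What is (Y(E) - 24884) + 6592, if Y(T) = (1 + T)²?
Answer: -73119/4 ≈ -18280.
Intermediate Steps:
E = -9/2 (E = -2 + (-4*3 + 7)/2 = -2 + (-12 + 7)/2 = -2 + (½)*(-5) = -2 - 5/2 = -9/2 ≈ -4.5000)
(Y(E) - 24884) + 6592 = ((1 - 9/2)² - 24884) + 6592 = ((-7/2)² - 24884) + 6592 = (49/4 - 24884) + 6592 = -99487/4 + 6592 = -73119/4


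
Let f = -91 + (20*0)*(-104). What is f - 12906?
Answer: -12997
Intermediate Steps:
f = -91 (f = -91 + 0*(-104) = -91 + 0 = -91)
f - 12906 = -91 - 12906 = -12997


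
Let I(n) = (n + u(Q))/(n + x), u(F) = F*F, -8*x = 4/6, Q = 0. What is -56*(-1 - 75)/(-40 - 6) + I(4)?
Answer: -98912/1081 ≈ -91.500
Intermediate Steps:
x = -1/12 (x = -1/(2*6) = -1/8*2/3 = -1/12 ≈ -0.083333)
u(F) = F**2
I(n) = n/(-1/12 + n) (I(n) = (n + 0**2)/(n - 1/12) = (n + 0)/(-1/12 + n) = n/(-1/12 + n))
-56*(-1 - 75)/(-40 - 6) + I(4) = -56*(-1 - 75)/(-40 - 6) + 12*4/(-1 + 12*4) = -(-4256)/(-46) + 12*4/(-1 + 48) = -(-4256)*(-1)/46 + 12*4/47 = -56*38/23 + 12*4*(1/47) = -2128/23 + 48/47 = -98912/1081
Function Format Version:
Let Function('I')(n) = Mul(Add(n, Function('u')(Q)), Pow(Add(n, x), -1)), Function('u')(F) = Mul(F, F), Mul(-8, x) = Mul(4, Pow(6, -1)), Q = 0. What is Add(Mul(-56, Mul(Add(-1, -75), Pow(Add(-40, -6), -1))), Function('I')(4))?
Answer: Rational(-98912, 1081) ≈ -91.500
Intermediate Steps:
x = Rational(-1, 12) (x = Mul(Rational(-1, 8), Mul(4, Pow(6, -1))) = Mul(Rational(-1, 8), Mul(4, Rational(1, 6))) = Mul(Rational(-1, 8), Rational(2, 3)) = Rational(-1, 12) ≈ -0.083333)
Function('u')(F) = Pow(F, 2)
Function('I')(n) = Mul(n, Pow(Add(Rational(-1, 12), n), -1)) (Function('I')(n) = Mul(Add(n, Pow(0, 2)), Pow(Add(n, Rational(-1, 12)), -1)) = Mul(Add(n, 0), Pow(Add(Rational(-1, 12), n), -1)) = Mul(n, Pow(Add(Rational(-1, 12), n), -1)))
Add(Mul(-56, Mul(Add(-1, -75), Pow(Add(-40, -6), -1))), Function('I')(4)) = Add(Mul(-56, Mul(Add(-1, -75), Pow(Add(-40, -6), -1))), Mul(12, 4, Pow(Add(-1, Mul(12, 4)), -1))) = Add(Mul(-56, Mul(-76, Pow(-46, -1))), Mul(12, 4, Pow(Add(-1, 48), -1))) = Add(Mul(-56, Mul(-76, Rational(-1, 46))), Mul(12, 4, Pow(47, -1))) = Add(Mul(-56, Rational(38, 23)), Mul(12, 4, Rational(1, 47))) = Add(Rational(-2128, 23), Rational(48, 47)) = Rational(-98912, 1081)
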